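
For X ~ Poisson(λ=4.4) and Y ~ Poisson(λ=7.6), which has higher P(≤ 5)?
X has higher probability (P(X ≤ 5) = 0.7199 > P(Y ≤ 5) = 0.2307)

Compute P(≤ 5) for each distribution:

X ~ Poisson(λ=4.4):
P(X ≤ 5) = 0.7199

Y ~ Poisson(λ=7.6):
P(Y ≤ 5) = 0.2307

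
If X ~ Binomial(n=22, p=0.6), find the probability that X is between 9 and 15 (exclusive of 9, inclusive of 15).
0.786450

We have X ~ Binomial(n=22, p=0.6).

To find P(9 < X ≤ 15), we use:
P(9 < X ≤ 15) = P(X ≤ 15) - P(X ≤ 9)
                 = F(15) - F(9)
                 = 0.841556 - 0.055106
                 = 0.786450

So there's approximately a 78.6% chance that X falls in this range.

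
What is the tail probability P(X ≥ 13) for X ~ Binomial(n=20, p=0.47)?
0.082295

We have X ~ Binomial(n=20, p=0.47).

For discrete distributions, P(X ≥ 13) = 1 - P(X ≤ 12).

P(X ≤ 12) = 0.917705
P(X ≥ 13) = 1 - 0.917705 = 0.082295

So there's approximately a 8.2% chance that X is at least 13.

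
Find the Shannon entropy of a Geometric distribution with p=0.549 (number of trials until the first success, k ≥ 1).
1.2538 nats

We have X ~ Geometric(p=0.549) (number of trials until the first success, k ≥ 1).

The Shannon entropy measures the uncertainty or information content of the distribution.

For a Geometric distribution with p=0.549 (number of trials until the first success, k ≥ 1):
H(X) = 1.2538 nats

(In bits, this would be 1.8089 bits.)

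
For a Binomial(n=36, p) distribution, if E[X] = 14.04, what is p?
p = 0.39

For a Binomial(n, p) distribution:
E[X] = n × p

Given n = 36 and E[X] = 14.04:
14.04 = 36 × p
p = 14.04 / 36 = 0.39

Verification: Binomial(36, 0.39) has E[X] = 14.04 ✓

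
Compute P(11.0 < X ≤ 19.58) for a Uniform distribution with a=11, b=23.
0.715000

We have X ~ Uniform(a=11, b=23).

To find P(11.0 < X ≤ 19.58), we use:
P(11.0 < X ≤ 19.58) = P(X ≤ 19.58) - P(X ≤ 11.0)
                 = F(19.58) - F(11.0)
                 = 0.715000 - 0.000000
                 = 0.715000

So there's approximately a 71.5% chance that X falls in this range.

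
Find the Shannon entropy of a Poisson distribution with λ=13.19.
2.7021 nats

We have X ~ Poisson(λ=13.19).

The Shannon entropy measures the uncertainty or information content of the distribution.

For a Poisson distribution with λ=13.19:
H(X) = 2.7021 nats

(In bits, this would be 3.8983 bits.)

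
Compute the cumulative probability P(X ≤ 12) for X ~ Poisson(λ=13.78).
0.380443

We have X ~ Poisson(λ=13.78).

The CDF gives us P(X ≤ k).

Using the CDF:
P(X ≤ 12) = 0.380443

This means there's approximately a 38.0% chance that X is at most 12.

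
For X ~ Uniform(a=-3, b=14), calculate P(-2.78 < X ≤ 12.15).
0.878235

We have X ~ Uniform(a=-3, b=14).

To find P(-2.78 < X ≤ 12.15), we use:
P(-2.78 < X ≤ 12.15) = P(X ≤ 12.15) - P(X ≤ -2.78)
                 = F(12.15) - F(-2.78)
                 = 0.891176 - 0.012941
                 = 0.878235

So there's approximately a 87.8% chance that X falls in this range.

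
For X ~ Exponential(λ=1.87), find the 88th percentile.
1.1338

We have X ~ Exponential(λ=1.87).

We want to find x such that P(X ≤ x) = 0.88.

This is the 88th percentile, which means 88% of values fall below this point.

Using the inverse CDF (quantile function):
x = F⁻¹(0.88) = 1.1338

Verification: P(X ≤ 1.1338) = 0.88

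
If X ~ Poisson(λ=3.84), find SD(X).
1.9596

We have X ~ Poisson(λ=3.84).

For a Poisson distribution with λ=3.84:
σ = √Var(X) = 1.9596

The standard deviation is the square root of the variance.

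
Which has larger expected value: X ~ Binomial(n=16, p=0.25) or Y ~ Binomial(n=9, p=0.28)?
X has larger mean (4.0000 > 2.5200)

Compute the expected value for each distribution:

X ~ Binomial(n=16, p=0.25):
E[X] = 4.0000

Y ~ Binomial(n=9, p=0.28):
E[Y] = 2.5200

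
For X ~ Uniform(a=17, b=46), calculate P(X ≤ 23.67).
0.230000

We have X ~ Uniform(a=17, b=46).

The CDF gives us P(X ≤ k).

Using the CDF:
P(X ≤ 23.67) = 0.230000

This means there's approximately a 23.0% chance that X is at most 23.67.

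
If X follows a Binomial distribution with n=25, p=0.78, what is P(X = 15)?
0.020894

We have X ~ Binomial(n=25, p=0.78).

For a Binomial distribution, the PMF gives us the probability of each outcome.

Using the PMF formula:
P(X = 15) = 0.020894

Rounded to 4 decimal places: 0.0209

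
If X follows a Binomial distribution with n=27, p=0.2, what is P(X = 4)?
0.165755

We have X ~ Binomial(n=27, p=0.2).

For a Binomial distribution, the PMF gives us the probability of each outcome.

Using the PMF formula:
P(X = 4) = 0.165755

Rounded to 4 decimal places: 0.1658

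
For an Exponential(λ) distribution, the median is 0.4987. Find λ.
λ = 1.3899

For X ~ Exponential(λ), the CDF is F(x) = 1 - e^(-λx).
The median m satisfies F(m) = 0.5:
1 - e^(-λm) = 0.5
e^(-λm) = 0.5
λm = ln(2)
m = ln(2) / λ

Given m = 0.4987:
λ = ln(2) / 0.4987 = 0.693147 / 0.4987 = 1.3899

Verification: ln(2) / 1.3899 = 0.4987 ✓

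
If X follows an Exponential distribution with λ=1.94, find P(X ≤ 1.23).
0.908021

We have X ~ Exponential(λ=1.94).

The CDF gives us P(X ≤ k).

Using the CDF:
P(X ≤ 1.23) = 0.908021

This means there's approximately a 90.8% chance that X is at most 1.23.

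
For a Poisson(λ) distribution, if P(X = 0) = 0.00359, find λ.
λ = 5.6296

For a Poisson(λ) distribution, the PMF at 0 is:
P(X = 0) = λ^0 e^(-λ) / 0! = e^(-λ)

Given P(X = 0) = 0.00359:
e^(-λ) = 0.00359
-λ = ln(0.00359)
λ = -ln(0.00359) = 5.6296

Verification: e^(-5.6296) = 0.00359 ✓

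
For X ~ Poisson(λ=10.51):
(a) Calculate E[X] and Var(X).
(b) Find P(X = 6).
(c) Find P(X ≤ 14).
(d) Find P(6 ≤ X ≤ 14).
(a) E[X] = 10.5100, Var(X) = 10.5100
(b) P(X = 6) = 0.051033
(c) P(X ≤ 14) = 0.887261
(d) P(6 ≤ X ≤ 14) = 0.837173

We have X ~ Poisson(λ=10.51).

(a) Moments:
E[X] = 10.5100
Var(X) = 10.5100
σ = √Var(X) = 3.2419

(b) Point probability using PMF:
P(X = 6) = 0.051033

(c) Cumulative probability using CDF:
P(X ≤ 14) = F(14) = 0.887261

(d) Range probability:
P(6 ≤ X ≤ 14) = P(X ≤ 14) - P(X ≤ 5)
                   = F(14) - F(5)
                   = 0.887261 - 0.050088
                   = 0.837173

This means approximately 83.7% of outcomes fall in the interval [6, 14].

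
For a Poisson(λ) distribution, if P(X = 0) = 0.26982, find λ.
λ = 1.3100

For a Poisson(λ) distribution, the PMF at 0 is:
P(X = 0) = λ^0 e^(-λ) / 0! = e^(-λ)

Given P(X = 0) = 0.26982:
e^(-λ) = 0.26982
-λ = ln(0.26982)
λ = -ln(0.26982) = 1.3100

Verification: e^(-1.3100) = 0.26982 ✓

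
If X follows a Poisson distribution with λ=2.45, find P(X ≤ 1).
0.297713

We have X ~ Poisson(λ=2.45).

The CDF gives us P(X ≤ k).

Using the CDF:
P(X ≤ 1) = 0.297713

This means there's approximately a 29.8% chance that X is at most 1.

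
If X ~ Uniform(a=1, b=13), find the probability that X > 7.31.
0.474167

We have X ~ Uniform(a=1, b=13).

P(X > 7.31) = 1 - P(X ≤ 7.31)
                = 1 - F(7.31)
                = 1 - 0.525833
                = 0.474167

So there's approximately a 47.4% chance that X exceeds 7.31.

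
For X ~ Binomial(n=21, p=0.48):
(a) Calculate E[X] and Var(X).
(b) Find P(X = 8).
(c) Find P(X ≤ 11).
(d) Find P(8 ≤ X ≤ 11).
(a) E[X] = 10.0800, Var(X) = 5.2416
(b) P(X = 8) = 0.116551
(c) P(X ≤ 11) = 0.732506
(d) P(8 ≤ X ≤ 11) = 0.602985

We have X ~ Binomial(n=21, p=0.48).

(a) Moments:
E[X] = 10.0800
Var(X) = 5.2416
σ = √Var(X) = 2.2895

(b) Point probability using PMF:
P(X = 8) = 0.116551

(c) Cumulative probability using CDF:
P(X ≤ 11) = F(11) = 0.732506

(d) Range probability:
P(8 ≤ X ≤ 11) = P(X ≤ 11) - P(X ≤ 7)
                   = F(11) - F(7)
                   = 0.732506 - 0.129520
                   = 0.602985

This means approximately 60.3% of outcomes fall in the interval [8, 11].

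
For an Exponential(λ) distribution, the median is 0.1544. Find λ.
λ = 4.4893

For X ~ Exponential(λ), the CDF is F(x) = 1 - e^(-λx).
The median m satisfies F(m) = 0.5:
1 - e^(-λm) = 0.5
e^(-λm) = 0.5
λm = ln(2)
m = ln(2) / λ

Given m = 0.1544:
λ = ln(2) / 0.1544 = 0.693147 / 0.1544 = 4.4893

Verification: ln(2) / 4.4893 = 0.1544 ✓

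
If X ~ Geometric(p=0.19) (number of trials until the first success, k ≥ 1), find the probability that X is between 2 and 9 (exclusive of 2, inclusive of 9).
0.506005

We have X ~ Geometric(p=0.19) (number of trials until the first success, k ≥ 1).

To find P(2 < X ≤ 9), we use:
P(2 < X ≤ 9) = P(X ≤ 9) - P(X ≤ 2)
                 = F(9) - F(2)
                 = 0.849905 - 0.343900
                 = 0.506005

So there's approximately a 50.6% chance that X falls in this range.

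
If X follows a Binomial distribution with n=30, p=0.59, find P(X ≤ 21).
0.923149

We have X ~ Binomial(n=30, p=0.59).

The CDF gives us P(X ≤ k).

Using the CDF:
P(X ≤ 21) = 0.923149

This means there's approximately a 92.3% chance that X is at most 21.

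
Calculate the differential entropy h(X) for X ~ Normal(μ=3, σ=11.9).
3.8955 nats

We have X ~ Normal(μ=3, σ=11.9).

The differential entropy measures the uncertainty or information content of the distribution.

For a Normal distribution with μ=3, σ=11.9:
h(X) = 3.8955 nats

(In bits, this would be 5.6200 bits.)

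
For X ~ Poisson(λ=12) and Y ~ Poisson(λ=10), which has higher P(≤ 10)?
Y has higher probability (P(Y ≤ 10) = 0.5830 > P(X ≤ 10) = 0.3472)

Compute P(≤ 10) for each distribution:

X ~ Poisson(λ=12):
P(X ≤ 10) = 0.3472

Y ~ Poisson(λ=10):
P(Y ≤ 10) = 0.5830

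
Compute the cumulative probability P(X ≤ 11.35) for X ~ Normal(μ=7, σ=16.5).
0.603970

We have X ~ Normal(μ=7, σ=16.5).

The CDF gives us P(X ≤ k).

Using the CDF:
P(X ≤ 11.35) = 0.603970

This means there's approximately a 60.4% chance that X is at most 11.35.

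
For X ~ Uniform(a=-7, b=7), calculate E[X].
0.0000

We have X ~ Uniform(a=-7, b=7).

For a Uniform distribution with a=-7, b=7:
E[X] = 0.0000

This is the expected (average) value of X.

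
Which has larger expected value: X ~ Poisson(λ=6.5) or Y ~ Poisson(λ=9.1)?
Y has larger mean (9.1000 > 6.5000)

Compute the expected value for each distribution:

X ~ Poisson(λ=6.5):
E[X] = 6.5000

Y ~ Poisson(λ=9.1):
E[Y] = 9.1000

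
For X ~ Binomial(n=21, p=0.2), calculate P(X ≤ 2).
0.178703

We have X ~ Binomial(n=21, p=0.2).

The CDF gives us P(X ≤ k).

Using the CDF:
P(X ≤ 2) = 0.178703

This means there's approximately a 17.9% chance that X is at most 2.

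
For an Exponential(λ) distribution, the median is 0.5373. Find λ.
λ = 1.2901

For X ~ Exponential(λ), the CDF is F(x) = 1 - e^(-λx).
The median m satisfies F(m) = 0.5:
1 - e^(-λm) = 0.5
e^(-λm) = 0.5
λm = ln(2)
m = ln(2) / λ

Given m = 0.5373:
λ = ln(2) / 0.5373 = 0.693147 / 0.5373 = 1.2901

Verification: ln(2) / 1.2901 = 0.5373 ✓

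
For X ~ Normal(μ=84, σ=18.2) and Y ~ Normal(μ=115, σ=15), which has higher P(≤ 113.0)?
X has higher probability (P(X ≤ 113.0) = 0.9445 > P(Y ≤ 113.0) = 0.4470)

Compute P(≤ 113.0) for each distribution:

X ~ Normal(μ=84, σ=18.2):
P(X ≤ 113.0) = 0.9445

Y ~ Normal(μ=115, σ=15):
P(Y ≤ 113.0) = 0.4470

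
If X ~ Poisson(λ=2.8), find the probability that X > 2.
0.530546

We have X ~ Poisson(λ=2.8).

P(X > 2) = 1 - P(X ≤ 2)
                = 1 - F(2)
                = 1 - 0.469454
                = 0.530546

So there's approximately a 53.1% chance that X exceeds 2.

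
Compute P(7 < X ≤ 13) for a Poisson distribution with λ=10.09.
0.645592

We have X ~ Poisson(λ=10.09).

To find P(7 < X ≤ 13), we use:
P(7 < X ≤ 13) = P(X ≤ 13) - P(X ≤ 7)
                 = F(13) - F(7)
                 = 0.857814 - 0.212223
                 = 0.645592

So there's approximately a 64.6% chance that X falls in this range.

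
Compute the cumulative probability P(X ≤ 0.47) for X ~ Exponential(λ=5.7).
0.931368

We have X ~ Exponential(λ=5.7).

The CDF gives us P(X ≤ k).

Using the CDF:
P(X ≤ 0.47) = 0.931368

This means there's approximately a 93.1% chance that X is at most 0.47.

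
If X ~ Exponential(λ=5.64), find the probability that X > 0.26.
0.230755

We have X ~ Exponential(λ=5.64).

P(X > 0.26) = 1 - P(X ≤ 0.26)
                = 1 - F(0.26)
                = 1 - 0.769245
                = 0.230755

So there's approximately a 23.1% chance that X exceeds 0.26.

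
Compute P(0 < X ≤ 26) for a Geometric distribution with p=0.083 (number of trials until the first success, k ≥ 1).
0.894900

We have X ~ Geometric(p=0.083) (number of trials until the first success, k ≥ 1).

To find P(0 < X ≤ 26), we use:
P(0 < X ≤ 26) = P(X ≤ 26) - P(X ≤ 0)
                 = F(26) - F(0)
                 = 0.894900 - 0.000000
                 = 0.894900

So there's approximately a 89.5% chance that X falls in this range.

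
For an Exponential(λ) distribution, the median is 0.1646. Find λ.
λ = 4.2111

For X ~ Exponential(λ), the CDF is F(x) = 1 - e^(-λx).
The median m satisfies F(m) = 0.5:
1 - e^(-λm) = 0.5
e^(-λm) = 0.5
λm = ln(2)
m = ln(2) / λ

Given m = 0.1646:
λ = ln(2) / 0.1646 = 0.693147 / 0.1646 = 4.2111

Verification: ln(2) / 4.2111 = 0.1646 ✓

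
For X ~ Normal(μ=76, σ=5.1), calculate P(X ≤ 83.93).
0.940015

We have X ~ Normal(μ=76, σ=5.1).

The CDF gives us P(X ≤ k).

Using the CDF:
P(X ≤ 83.93) = 0.940015

This means there's approximately a 94.0% chance that X is at most 83.93.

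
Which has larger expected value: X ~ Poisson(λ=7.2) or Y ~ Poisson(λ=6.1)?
X has larger mean (7.2000 > 6.1000)

Compute the expected value for each distribution:

X ~ Poisson(λ=7.2):
E[X] = 7.2000

Y ~ Poisson(λ=6.1):
E[Y] = 6.1000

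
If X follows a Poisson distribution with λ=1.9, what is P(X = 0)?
0.149569

We have X ~ Poisson(λ=1.9).

For a Poisson distribution, the PMF gives us the probability of each outcome.

Using the PMF formula:
P(X = 0) = 0.149569

Rounded to 4 decimal places: 0.1496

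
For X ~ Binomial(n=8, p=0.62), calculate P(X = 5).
0.281512

We have X ~ Binomial(n=8, p=0.62).

For a Binomial distribution, the PMF gives us the probability of each outcome.

Using the PMF formula:
P(X = 5) = 0.281512

Rounded to 4 decimal places: 0.2815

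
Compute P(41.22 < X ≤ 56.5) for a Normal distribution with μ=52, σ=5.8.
0.749544

We have X ~ Normal(μ=52, σ=5.8).

To find P(41.22 < X ≤ 56.5), we use:
P(41.22 < X ≤ 56.5) = P(X ≤ 56.5) - P(X ≤ 41.22)
                 = F(56.5) - F(41.22)
                 = 0.781085 - 0.031540
                 = 0.749544

So there's approximately a 75.0% chance that X falls in this range.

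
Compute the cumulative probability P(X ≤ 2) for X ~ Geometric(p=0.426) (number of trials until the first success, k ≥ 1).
0.670524

We have X ~ Geometric(p=0.426) (number of trials until the first success, k ≥ 1).

The CDF gives us P(X ≤ k).

Using the CDF:
P(X ≤ 2) = 0.670524

This means there's approximately a 67.1% chance that X is at most 2.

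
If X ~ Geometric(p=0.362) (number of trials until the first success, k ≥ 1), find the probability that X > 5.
0.105707

We have X ~ Geometric(p=0.362) (number of trials until the first success, k ≥ 1).

P(X > 5) = 1 - P(X ≤ 5)
                = 1 - F(5)
                = 1 - 0.894293
                = 0.105707

So there's approximately a 10.6% chance that X exceeds 5.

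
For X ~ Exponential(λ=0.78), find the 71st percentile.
1.5870

We have X ~ Exponential(λ=0.78).

We want to find x such that P(X ≤ x) = 0.71.

This is the 71st percentile, which means 71% of values fall below this point.

Using the inverse CDF (quantile function):
x = F⁻¹(0.71) = 1.5870

Verification: P(X ≤ 1.5870) = 0.71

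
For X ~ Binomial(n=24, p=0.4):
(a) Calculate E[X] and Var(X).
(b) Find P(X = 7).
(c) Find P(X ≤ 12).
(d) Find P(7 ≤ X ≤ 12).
(a) E[X] = 9.6000, Var(X) = 5.7600
(b) P(X = 7) = 0.095984
(c) P(X ≤ 12) = 0.885735
(d) P(7 ≤ X ≤ 12) = 0.789773

We have X ~ Binomial(n=24, p=0.4).

(a) Moments:
E[X] = 9.6000
Var(X) = 5.7600
σ = √Var(X) = 2.4000

(b) Point probability using PMF:
P(X = 7) = 0.095984

(c) Cumulative probability using CDF:
P(X ≤ 12) = F(12) = 0.885735

(d) Range probability:
P(7 ≤ X ≤ 12) = P(X ≤ 12) - P(X ≤ 6)
                   = F(12) - F(6)
                   = 0.885735 - 0.095961
                   = 0.789773

This means approximately 79.0% of outcomes fall in the interval [7, 12].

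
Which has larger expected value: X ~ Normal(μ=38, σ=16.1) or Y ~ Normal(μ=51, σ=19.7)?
Y has larger mean (51.0000 > 38.0000)

Compute the expected value for each distribution:

X ~ Normal(μ=38, σ=16.1):
E[X] = 38.0000

Y ~ Normal(μ=51, σ=19.7):
E[Y] = 51.0000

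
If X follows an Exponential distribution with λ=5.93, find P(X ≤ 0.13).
0.537403

We have X ~ Exponential(λ=5.93).

The CDF gives us P(X ≤ k).

Using the CDF:
P(X ≤ 0.13) = 0.537403

This means there's approximately a 53.7% chance that X is at most 0.13.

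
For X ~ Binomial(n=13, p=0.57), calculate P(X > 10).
0.037007

We have X ~ Binomial(n=13, p=0.57).

P(X > 10) = 1 - P(X ≤ 10)
                = 1 - F(10)
                = 1 - 0.962993
                = 0.037007

So there's approximately a 3.7% chance that X exceeds 10.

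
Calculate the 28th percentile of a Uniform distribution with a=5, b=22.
9.7600

We have X ~ Uniform(a=5, b=22).

We want to find x such that P(X ≤ x) = 0.28.

This is the 28th percentile, which means 28% of values fall below this point.

Using the inverse CDF (quantile function):
x = F⁻¹(0.28) = 9.7600

Verification: P(X ≤ 9.7600) = 0.28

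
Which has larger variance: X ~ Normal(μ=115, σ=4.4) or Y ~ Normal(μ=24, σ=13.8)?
Y has larger variance (190.4400 > 19.3600)

Compute the variance for each distribution:

X ~ Normal(μ=115, σ=4.4):
Var(X) = 19.3600

Y ~ Normal(μ=24, σ=13.8):
Var(Y) = 190.4400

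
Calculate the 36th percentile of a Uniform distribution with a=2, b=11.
5.2400

We have X ~ Uniform(a=2, b=11).

We want to find x such that P(X ≤ x) = 0.36.

This is the 36th percentile, which means 36% of values fall below this point.

Using the inverse CDF (quantile function):
x = F⁻¹(0.36) = 5.2400

Verification: P(X ≤ 5.2400) = 0.36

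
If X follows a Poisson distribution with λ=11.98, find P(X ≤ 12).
0.578253

We have X ~ Poisson(λ=11.98).

The CDF gives us P(X ≤ k).

Using the CDF:
P(X ≤ 12) = 0.578253

This means there's approximately a 57.8% chance that X is at most 12.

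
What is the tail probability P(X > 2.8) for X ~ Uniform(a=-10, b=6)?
0.200000

We have X ~ Uniform(a=-10, b=6).

P(X > 2.8) = 1 - P(X ≤ 2.8)
                = 1 - F(2.8)
                = 1 - 0.800000
                = 0.200000

So there's approximately a 20.0% chance that X exceeds 2.8.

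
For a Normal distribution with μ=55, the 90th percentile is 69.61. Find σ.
σ = 11.4002

For X ~ Normal(μ, σ), the p-th percentile satisfies x = μ + z_p × σ,
where z_p = Φ⁻¹(p) is the standard normal quantile.

Step 1: z_{0.9} = Φ⁻¹(0.9) = 1.2816

Step 2: Solve for σ:
69.61 = 55 + 1.2816 × σ
σ = (69.61 - 55) / 1.2816
σ = 14.61 / 1.2816
σ = 11.4002

Verification: μ + z × σ = 55 + 1.2816 × 11.4002 = 69.61 ✓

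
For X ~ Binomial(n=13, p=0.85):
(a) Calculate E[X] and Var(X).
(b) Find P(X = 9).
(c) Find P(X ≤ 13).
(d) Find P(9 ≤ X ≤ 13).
(a) E[X] = 11.0500, Var(X) = 1.6575
(b) P(X = 9) = 0.083838
(c) P(X ≤ 13) = 1.000000
(d) P(9 ≤ X ≤ 13) = 0.965835

We have X ~ Binomial(n=13, p=0.85).

(a) Moments:
E[X] = 11.0500
Var(X) = 1.6575
σ = √Var(X) = 1.2874

(b) Point probability using PMF:
P(X = 9) = 0.083838

(c) Cumulative probability using CDF:
P(X ≤ 13) = F(13) = 1.000000

(d) Range probability:
P(9 ≤ X ≤ 13) = P(X ≤ 13) - P(X ≤ 8)
                   = F(13) - F(8)
                   = 1.000000 - 0.034165
                   = 0.965835

This means approximately 96.6% of outcomes fall in the interval [9, 13].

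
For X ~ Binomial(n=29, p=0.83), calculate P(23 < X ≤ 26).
0.522070

We have X ~ Binomial(n=29, p=0.83).

To find P(23 < X ≤ 26), we use:
P(23 < X ≤ 26) = P(X ≤ 26) - P(X ≤ 23)
                 = F(26) - F(23)
                 = 0.892114 - 0.370044
                 = 0.522070

So there's approximately a 52.2% chance that X falls in this range.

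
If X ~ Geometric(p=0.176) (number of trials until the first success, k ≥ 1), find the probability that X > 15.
0.054816

We have X ~ Geometric(p=0.176) (number of trials until the first success, k ≥ 1).

P(X > 15) = 1 - P(X ≤ 15)
                = 1 - F(15)
                = 1 - 0.945184
                = 0.054816

So there's approximately a 5.5% chance that X exceeds 15.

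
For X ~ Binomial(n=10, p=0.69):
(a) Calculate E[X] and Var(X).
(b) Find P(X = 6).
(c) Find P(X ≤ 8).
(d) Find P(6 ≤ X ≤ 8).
(a) E[X] = 6.9000, Var(X) = 2.1390
(b) P(X = 6) = 0.209296
(c) P(X ≤ 8) = 0.865637
(d) P(6 ≤ X ≤ 8) = 0.697689

We have X ~ Binomial(n=10, p=0.69).

(a) Moments:
E[X] = 6.9000
Var(X) = 2.1390
σ = √Var(X) = 1.4625

(b) Point probability using PMF:
P(X = 6) = 0.209296

(c) Cumulative probability using CDF:
P(X ≤ 8) = F(8) = 0.865637

(d) Range probability:
P(6 ≤ X ≤ 8) = P(X ≤ 8) - P(X ≤ 5)
                   = F(8) - F(5)
                   = 0.865637 - 0.167947
                   = 0.697689

This means approximately 69.8% of outcomes fall in the interval [6, 8].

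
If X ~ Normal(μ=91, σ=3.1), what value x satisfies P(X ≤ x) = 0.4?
90.2146

We have X ~ Normal(μ=91, σ=3.1).

We want to find x such that P(X ≤ x) = 0.4.

This is the 40th percentile, which means 40% of values fall below this point.

Using the inverse CDF (quantile function):
x = F⁻¹(0.4) = 90.2146

Verification: P(X ≤ 90.2146) = 0.4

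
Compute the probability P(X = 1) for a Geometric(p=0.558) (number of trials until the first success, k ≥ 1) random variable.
0.558000

We have X ~ Geometric(p=0.558) (number of trials until the first success, k ≥ 1).

For a Geometric distribution, the PMF gives us the probability of each outcome.

Using the PMF formula:
P(X = 1) = 0.558000

Rounded to 4 decimal places: 0.5580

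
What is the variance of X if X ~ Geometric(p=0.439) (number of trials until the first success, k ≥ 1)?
2.9109

We have X ~ Geometric(p=0.439) (number of trials until the first success, k ≥ 1).

For a Geometric distribution with p=0.439 (number of trials until the first success, k ≥ 1):
Var(X) = 2.9109

The variance measures the spread of the distribution around the mean.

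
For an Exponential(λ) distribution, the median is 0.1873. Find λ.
λ = 3.7007

For X ~ Exponential(λ), the CDF is F(x) = 1 - e^(-λx).
The median m satisfies F(m) = 0.5:
1 - e^(-λm) = 0.5
e^(-λm) = 0.5
λm = ln(2)
m = ln(2) / λ

Given m = 0.1873:
λ = ln(2) / 0.1873 = 0.693147 / 0.1873 = 3.7007

Verification: ln(2) / 3.7007 = 0.1873 ✓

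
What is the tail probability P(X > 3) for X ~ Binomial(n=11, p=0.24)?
0.259556

We have X ~ Binomial(n=11, p=0.24).

P(X > 3) = 1 - P(X ≤ 3)
                = 1 - F(3)
                = 1 - 0.740444
                = 0.259556

So there's approximately a 26.0% chance that X exceeds 3.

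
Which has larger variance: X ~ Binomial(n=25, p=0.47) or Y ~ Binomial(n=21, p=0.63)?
X has larger variance (6.2275 > 4.8951)

Compute the variance for each distribution:

X ~ Binomial(n=25, p=0.47):
Var(X) = 6.2275

Y ~ Binomial(n=21, p=0.63):
Var(Y) = 4.8951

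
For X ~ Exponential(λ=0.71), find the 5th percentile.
0.0722

We have X ~ Exponential(λ=0.71).

We want to find x such that P(X ≤ x) = 0.05.

This is the 5th percentile, which means 5% of values fall below this point.

Using the inverse CDF (quantile function):
x = F⁻¹(0.05) = 0.0722

Verification: P(X ≤ 0.0722) = 0.05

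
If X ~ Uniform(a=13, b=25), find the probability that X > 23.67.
0.110833

We have X ~ Uniform(a=13, b=25).

P(X > 23.67) = 1 - P(X ≤ 23.67)
                = 1 - F(23.67)
                = 1 - 0.889167
                = 0.110833

So there's approximately a 11.1% chance that X exceeds 23.67.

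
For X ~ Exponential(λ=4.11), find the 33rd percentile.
0.0974

We have X ~ Exponential(λ=4.11).

We want to find x such that P(X ≤ x) = 0.33.

This is the 33rd percentile, which means 33% of values fall below this point.

Using the inverse CDF (quantile function):
x = F⁻¹(0.33) = 0.0974

Verification: P(X ≤ 0.0974) = 0.33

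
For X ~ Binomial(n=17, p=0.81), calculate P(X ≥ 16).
0.138721

We have X ~ Binomial(n=17, p=0.81).

For discrete distributions, P(X ≥ 16) = 1 - P(X ≤ 15).

P(X ≤ 15) = 0.861279
P(X ≥ 16) = 1 - 0.861279 = 0.138721

So there's approximately a 13.9% chance that X is at least 16.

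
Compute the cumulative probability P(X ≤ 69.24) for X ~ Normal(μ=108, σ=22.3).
0.041095

We have X ~ Normal(μ=108, σ=22.3).

The CDF gives us P(X ≤ k).

Using the CDF:
P(X ≤ 69.24) = 0.041095

This means there's approximately a 4.1% chance that X is at most 69.24.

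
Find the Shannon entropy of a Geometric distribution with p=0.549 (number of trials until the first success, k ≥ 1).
1.2538 nats

We have X ~ Geometric(p=0.549) (number of trials until the first success, k ≥ 1).

The Shannon entropy measures the uncertainty or information content of the distribution.

For a Geometric distribution with p=0.549 (number of trials until the first success, k ≥ 1):
H(X) = 1.2538 nats

(In bits, this would be 1.8089 bits.)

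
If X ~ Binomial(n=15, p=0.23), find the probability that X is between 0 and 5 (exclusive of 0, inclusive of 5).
0.872240

We have X ~ Binomial(n=15, p=0.23).

To find P(0 < X ≤ 5), we use:
P(0 < X ≤ 5) = P(X ≤ 5) - P(X ≤ 0)
                 = F(5) - F(0)
                 = 0.892072 - 0.019832
                 = 0.872240

So there's approximately a 87.2% chance that X falls in this range.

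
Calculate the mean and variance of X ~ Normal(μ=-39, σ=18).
E[X] = -39.0000, Var(X) = 324.0000

We have X ~ Normal(μ=-39, σ=18).

For a Normal distribution with μ=-39, σ=18:

Expected value:
E[X] = -39.0000

Variance:
Var(X) = 324.0000

Standard deviation:
σ = √Var(X) = 18.0000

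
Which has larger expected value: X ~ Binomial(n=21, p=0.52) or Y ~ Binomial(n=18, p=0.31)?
X has larger mean (10.9200 > 5.5800)

Compute the expected value for each distribution:

X ~ Binomial(n=21, p=0.52):
E[X] = 10.9200

Y ~ Binomial(n=18, p=0.31):
E[Y] = 5.5800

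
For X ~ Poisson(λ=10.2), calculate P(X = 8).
0.108013

We have X ~ Poisson(λ=10.2).

For a Poisson distribution, the PMF gives us the probability of each outcome.

Using the PMF formula:
P(X = 8) = 0.108013

Rounded to 4 decimal places: 0.1080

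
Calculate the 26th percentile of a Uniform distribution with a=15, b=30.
18.9000

We have X ~ Uniform(a=15, b=30).

We want to find x such that P(X ≤ x) = 0.26.

This is the 26th percentile, which means 26% of values fall below this point.

Using the inverse CDF (quantile function):
x = F⁻¹(0.26) = 18.9000

Verification: P(X ≤ 18.9000) = 0.26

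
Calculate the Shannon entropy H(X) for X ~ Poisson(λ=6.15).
2.3121 nats

We have X ~ Poisson(λ=6.15).

The Shannon entropy measures the uncertainty or information content of the distribution.

For a Poisson distribution with λ=6.15:
H(X) = 2.3121 nats

(In bits, this would be 3.3356 bits.)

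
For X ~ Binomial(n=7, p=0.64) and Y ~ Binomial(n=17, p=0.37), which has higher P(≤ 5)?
X has higher probability (P(X ≤ 5) = 0.7828 > P(Y ≤ 5) = 0.3535)

Compute P(≤ 5) for each distribution:

X ~ Binomial(n=7, p=0.64):
P(X ≤ 5) = 0.7828

Y ~ Binomial(n=17, p=0.37):
P(Y ≤ 5) = 0.3535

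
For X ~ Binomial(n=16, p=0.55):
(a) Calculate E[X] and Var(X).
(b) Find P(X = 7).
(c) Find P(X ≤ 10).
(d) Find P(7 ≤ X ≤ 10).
(a) E[X] = 8.8000, Var(X) = 3.9600
(b) P(X = 7) = 0.131788
(c) P(X ≤ 10) = 0.802402
(d) P(7 ≤ X ≤ 10) = 0.678299

We have X ~ Binomial(n=16, p=0.55).

(a) Moments:
E[X] = 8.8000
Var(X) = 3.9600
σ = √Var(X) = 1.9900

(b) Point probability using PMF:
P(X = 7) = 0.131788

(c) Cumulative probability using CDF:
P(X ≤ 10) = F(10) = 0.802402

(d) Range probability:
P(7 ≤ X ≤ 10) = P(X ≤ 10) - P(X ≤ 6)
                   = F(10) - F(6)
                   = 0.802402 - 0.124103
                   = 0.678299

This means approximately 67.8% of outcomes fall in the interval [7, 10].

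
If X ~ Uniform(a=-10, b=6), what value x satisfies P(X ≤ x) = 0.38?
-3.9200

We have X ~ Uniform(a=-10, b=6).

We want to find x such that P(X ≤ x) = 0.38.

This is the 38th percentile, which means 38% of values fall below this point.

Using the inverse CDF (quantile function):
x = F⁻¹(0.38) = -3.9200

Verification: P(X ≤ -3.9200) = 0.38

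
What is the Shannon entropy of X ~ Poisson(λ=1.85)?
1.6603 nats

We have X ~ Poisson(λ=1.85).

The Shannon entropy measures the uncertainty or information content of the distribution.

For a Poisson distribution with λ=1.85:
H(X) = 1.6603 nats

(In bits, this would be 2.3954 bits.)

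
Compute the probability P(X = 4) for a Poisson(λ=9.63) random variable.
0.023553

We have X ~ Poisson(λ=9.63).

For a Poisson distribution, the PMF gives us the probability of each outcome.

Using the PMF formula:
P(X = 4) = 0.023553

Rounded to 4 decimal places: 0.0236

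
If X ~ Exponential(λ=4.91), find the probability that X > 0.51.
0.081749

We have X ~ Exponential(λ=4.91).

P(X > 0.51) = 1 - P(X ≤ 0.51)
                = 1 - F(0.51)
                = 1 - 0.918251
                = 0.081749

So there's approximately a 8.2% chance that X exceeds 0.51.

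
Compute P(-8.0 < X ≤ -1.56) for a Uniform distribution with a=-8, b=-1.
0.920000

We have X ~ Uniform(a=-8, b=-1).

To find P(-8.0 < X ≤ -1.56), we use:
P(-8.0 < X ≤ -1.56) = P(X ≤ -1.56) - P(X ≤ -8.0)
                 = F(-1.56) - F(-8.0)
                 = 0.920000 - 0.000000
                 = 0.920000

So there's approximately a 92.0% chance that X falls in this range.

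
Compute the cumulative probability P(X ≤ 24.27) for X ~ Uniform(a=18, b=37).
0.330000

We have X ~ Uniform(a=18, b=37).

The CDF gives us P(X ≤ k).

Using the CDF:
P(X ≤ 24.27) = 0.330000

This means there's approximately a 33.0% chance that X is at most 24.27.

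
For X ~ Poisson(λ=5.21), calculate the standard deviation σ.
2.2825

We have X ~ Poisson(λ=5.21).

For a Poisson distribution with λ=5.21:
σ = √Var(X) = 2.2825

The standard deviation is the square root of the variance.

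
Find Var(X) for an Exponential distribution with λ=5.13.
0.0380

We have X ~ Exponential(λ=5.13).

For an Exponential distribution with λ=5.13:
Var(X) = 0.0380

The variance measures the spread of the distribution around the mean.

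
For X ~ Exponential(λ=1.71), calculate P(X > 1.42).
0.088195

We have X ~ Exponential(λ=1.71).

P(X > 1.42) = 1 - P(X ≤ 1.42)
                = 1 - F(1.42)
                = 1 - 0.911805
                = 0.088195

So there's approximately a 8.8% chance that X exceeds 1.42.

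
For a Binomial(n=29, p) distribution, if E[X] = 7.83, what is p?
p = 0.27

For a Binomial(n, p) distribution:
E[X] = n × p

Given n = 29 and E[X] = 7.83:
7.83 = 29 × p
p = 7.83 / 29 = 0.27

Verification: Binomial(29, 0.27) has E[X] = 7.83 ✓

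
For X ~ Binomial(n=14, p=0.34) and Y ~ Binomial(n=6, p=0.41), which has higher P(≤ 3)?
Y has higher probability (P(Y ≤ 3) = 0.8067 > P(X ≤ 3) = 0.2444)

Compute P(≤ 3) for each distribution:

X ~ Binomial(n=14, p=0.34):
P(X ≤ 3) = 0.2444

Y ~ Binomial(n=6, p=0.41):
P(Y ≤ 3) = 0.8067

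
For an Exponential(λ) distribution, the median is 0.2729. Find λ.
λ = 2.5399

For X ~ Exponential(λ), the CDF is F(x) = 1 - e^(-λx).
The median m satisfies F(m) = 0.5:
1 - e^(-λm) = 0.5
e^(-λm) = 0.5
λm = ln(2)
m = ln(2) / λ

Given m = 0.2729:
λ = ln(2) / 0.2729 = 0.693147 / 0.2729 = 2.5399

Verification: ln(2) / 2.5399 = 0.2729 ✓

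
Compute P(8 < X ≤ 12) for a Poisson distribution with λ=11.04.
0.455859

We have X ~ Poisson(λ=11.04).

To find P(8 < X ≤ 12), we use:
P(8 < X ≤ 12) = P(X ≤ 12) - P(X ≤ 8)
                 = F(12) - F(8)
                 = 0.684312 - 0.228453
                 = 0.455859

So there's approximately a 45.6% chance that X falls in this range.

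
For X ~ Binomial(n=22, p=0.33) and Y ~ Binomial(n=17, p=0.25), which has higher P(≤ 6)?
Y has higher probability (P(Y ≤ 6) = 0.8929 > P(X ≤ 6) = 0.3745)

Compute P(≤ 6) for each distribution:

X ~ Binomial(n=22, p=0.33):
P(X ≤ 6) = 0.3745

Y ~ Binomial(n=17, p=0.25):
P(Y ≤ 6) = 0.8929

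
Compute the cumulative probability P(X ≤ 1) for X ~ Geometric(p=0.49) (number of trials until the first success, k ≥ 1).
0.490000

We have X ~ Geometric(p=0.49) (number of trials until the first success, k ≥ 1).

The CDF gives us P(X ≤ k).

Using the CDF:
P(X ≤ 1) = 0.490000

This means there's approximately a 49.0% chance that X is at most 1.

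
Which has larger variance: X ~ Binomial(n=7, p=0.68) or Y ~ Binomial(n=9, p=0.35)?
Y has larger variance (2.0475 > 1.5232)

Compute the variance for each distribution:

X ~ Binomial(n=7, p=0.68):
Var(X) = 1.5232

Y ~ Binomial(n=9, p=0.35):
Var(Y) = 2.0475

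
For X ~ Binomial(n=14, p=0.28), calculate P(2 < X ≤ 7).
0.775868

We have X ~ Binomial(n=14, p=0.28).

To find P(2 < X ≤ 7), we use:
P(2 < X ≤ 7) = P(X ≤ 7) - P(X ≤ 2)
                 = F(7) - F(2)
                 = 0.979175 - 0.203307
                 = 0.775868

So there's approximately a 77.6% chance that X falls in this range.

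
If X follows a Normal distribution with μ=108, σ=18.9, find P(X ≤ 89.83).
0.168182

We have X ~ Normal(μ=108, σ=18.9).

The CDF gives us P(X ≤ k).

Using the CDF:
P(X ≤ 89.83) = 0.168182

This means there's approximately a 16.8% chance that X is at most 89.83.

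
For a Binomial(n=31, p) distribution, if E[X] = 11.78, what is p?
p = 0.38

For a Binomial(n, p) distribution:
E[X] = n × p

Given n = 31 and E[X] = 11.78:
11.78 = 31 × p
p = 11.78 / 31 = 0.38

Verification: Binomial(31, 0.38) has E[X] = 11.78 ✓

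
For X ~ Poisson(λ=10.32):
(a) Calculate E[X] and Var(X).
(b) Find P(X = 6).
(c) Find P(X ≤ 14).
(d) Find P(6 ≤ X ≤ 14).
(a) E[X] = 10.3200, Var(X) = 10.3200
(b) P(X = 6) = 0.055313
(c) P(X ≤ 14) = 0.898806
(d) P(6 ≤ X ≤ 14) = 0.842899

We have X ~ Poisson(λ=10.32).

(a) Moments:
E[X] = 10.3200
Var(X) = 10.3200
σ = √Var(X) = 3.2125

(b) Point probability using PMF:
P(X = 6) = 0.055313

(c) Cumulative probability using CDF:
P(X ≤ 14) = F(14) = 0.898806

(d) Range probability:
P(6 ≤ X ≤ 14) = P(X ≤ 14) - P(X ≤ 5)
                   = F(14) - F(5)
                   = 0.898806 - 0.055907
                   = 0.842899

This means approximately 84.3% of outcomes fall in the interval [6, 14].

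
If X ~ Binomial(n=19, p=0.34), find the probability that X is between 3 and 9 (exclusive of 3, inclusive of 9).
0.856421

We have X ~ Binomial(n=19, p=0.34).

To find P(3 < X ≤ 9), we use:
P(3 < X ≤ 9) = P(X ≤ 9) - P(X ≤ 3)
                 = F(9) - F(3)
                 = 0.926724 - 0.070303
                 = 0.856421

So there's approximately a 85.6% chance that X falls in this range.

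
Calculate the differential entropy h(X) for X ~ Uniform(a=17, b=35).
2.8904 nats

We have X ~ Uniform(a=17, b=35).

The differential entropy measures the uncertainty or information content of the distribution.

For a Uniform distribution with a=17, b=35:
h(X) = 2.8904 nats

(In bits, this would be 4.1699 bits.)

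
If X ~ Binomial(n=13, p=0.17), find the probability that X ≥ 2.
0.675054

We have X ~ Binomial(n=13, p=0.17).

For discrete distributions, P(X ≥ 2) = 1 - P(X ≤ 1).

P(X ≤ 1) = 0.324946
P(X ≥ 2) = 1 - 0.324946 = 0.675054

So there's approximately a 67.5% chance that X is at least 2.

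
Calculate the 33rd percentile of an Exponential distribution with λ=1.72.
0.2328

We have X ~ Exponential(λ=1.72).

We want to find x such that P(X ≤ x) = 0.33.

This is the 33rd percentile, which means 33% of values fall below this point.

Using the inverse CDF (quantile function):
x = F⁻¹(0.33) = 0.2328

Verification: P(X ≤ 0.2328) = 0.33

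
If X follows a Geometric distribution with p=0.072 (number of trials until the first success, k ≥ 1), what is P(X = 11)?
0.034105

We have X ~ Geometric(p=0.072) (number of trials until the first success, k ≥ 1).

For a Geometric distribution, the PMF gives us the probability of each outcome.

Using the PMF formula:
P(X = 11) = 0.034105

Rounded to 4 decimal places: 0.0341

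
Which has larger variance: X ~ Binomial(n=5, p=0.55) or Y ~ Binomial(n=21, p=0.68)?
Y has larger variance (4.5696 > 1.2375)

Compute the variance for each distribution:

X ~ Binomial(n=5, p=0.55):
Var(X) = 1.2375

Y ~ Binomial(n=21, p=0.68):
Var(Y) = 4.5696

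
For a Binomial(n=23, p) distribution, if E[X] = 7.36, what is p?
p = 0.32

For a Binomial(n, p) distribution:
E[X] = n × p

Given n = 23 and E[X] = 7.36:
7.36 = 23 × p
p = 7.36 / 23 = 0.32

Verification: Binomial(23, 0.32) has E[X] = 7.36 ✓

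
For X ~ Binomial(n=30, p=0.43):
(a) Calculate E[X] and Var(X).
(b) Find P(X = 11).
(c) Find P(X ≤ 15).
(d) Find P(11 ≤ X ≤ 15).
(a) E[X] = 12.9000, Var(X) = 7.3530
(b) P(X = 11) = 0.116731
(c) P(X ≤ 15) = 0.831310
(d) P(11 ≤ X ≤ 15) = 0.642559

We have X ~ Binomial(n=30, p=0.43).

(a) Moments:
E[X] = 12.9000
Var(X) = 7.3530
σ = √Var(X) = 2.7116

(b) Point probability using PMF:
P(X = 11) = 0.116731

(c) Cumulative probability using CDF:
P(X ≤ 15) = F(15) = 0.831310

(d) Range probability:
P(11 ≤ X ≤ 15) = P(X ≤ 15) - P(X ≤ 10)
                   = F(15) - F(10)
                   = 0.831310 - 0.188751
                   = 0.642559

This means approximately 64.3% of outcomes fall in the interval [11, 15].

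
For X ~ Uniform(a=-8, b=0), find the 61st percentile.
-3.1200

We have X ~ Uniform(a=-8, b=0).

We want to find x such that P(X ≤ x) = 0.61.

This is the 61st percentile, which means 61% of values fall below this point.

Using the inverse CDF (quantile function):
x = F⁻¹(0.61) = -3.1200

Verification: P(X ≤ -3.1200) = 0.61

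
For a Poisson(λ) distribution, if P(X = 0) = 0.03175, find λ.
λ = 3.4499

For a Poisson(λ) distribution, the PMF at 0 is:
P(X = 0) = λ^0 e^(-λ) / 0! = e^(-λ)

Given P(X = 0) = 0.03175:
e^(-λ) = 0.03175
-λ = ln(0.03175)
λ = -ln(0.03175) = 3.4499

Verification: e^(-3.4499) = 0.03175 ✓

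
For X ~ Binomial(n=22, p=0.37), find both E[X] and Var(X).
E[X] = 8.1400, Var(X) = 5.1282

We have X ~ Binomial(n=22, p=0.37).

For a Binomial distribution with n=22, p=0.37:

Expected value:
E[X] = 8.1400

Variance:
Var(X) = 5.1282

Standard deviation:
σ = √Var(X) = 2.2646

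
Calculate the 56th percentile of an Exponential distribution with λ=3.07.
0.2674

We have X ~ Exponential(λ=3.07).

We want to find x such that P(X ≤ x) = 0.56.

This is the 56th percentile, which means 56% of values fall below this point.

Using the inverse CDF (quantile function):
x = F⁻¹(0.56) = 0.2674

Verification: P(X ≤ 0.2674) = 0.56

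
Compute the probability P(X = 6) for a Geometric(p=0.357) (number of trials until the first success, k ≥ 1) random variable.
0.039239

We have X ~ Geometric(p=0.357) (number of trials until the first success, k ≥ 1).

For a Geometric distribution, the PMF gives us the probability of each outcome.

Using the PMF formula:
P(X = 6) = 0.039239

Rounded to 4 decimal places: 0.0392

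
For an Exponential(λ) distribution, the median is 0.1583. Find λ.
λ = 4.3787

For X ~ Exponential(λ), the CDF is F(x) = 1 - e^(-λx).
The median m satisfies F(m) = 0.5:
1 - e^(-λm) = 0.5
e^(-λm) = 0.5
λm = ln(2)
m = ln(2) / λ

Given m = 0.1583:
λ = ln(2) / 0.1583 = 0.693147 / 0.1583 = 4.3787

Verification: ln(2) / 4.3787 = 0.1583 ✓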